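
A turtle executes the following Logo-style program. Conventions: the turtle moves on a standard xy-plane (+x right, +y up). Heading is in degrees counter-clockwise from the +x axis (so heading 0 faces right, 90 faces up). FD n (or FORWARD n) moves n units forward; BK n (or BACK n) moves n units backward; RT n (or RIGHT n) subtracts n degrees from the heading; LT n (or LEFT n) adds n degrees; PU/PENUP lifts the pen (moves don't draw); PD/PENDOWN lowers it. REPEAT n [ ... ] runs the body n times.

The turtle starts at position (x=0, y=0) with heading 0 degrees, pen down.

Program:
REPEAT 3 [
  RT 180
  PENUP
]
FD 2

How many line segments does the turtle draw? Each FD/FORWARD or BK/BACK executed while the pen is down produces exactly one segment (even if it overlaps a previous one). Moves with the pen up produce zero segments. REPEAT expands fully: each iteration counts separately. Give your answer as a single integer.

Answer: 0

Derivation:
Executing turtle program step by step:
Start: pos=(0,0), heading=0, pen down
REPEAT 3 [
  -- iteration 1/3 --
  RT 180: heading 0 -> 180
  PU: pen up
  -- iteration 2/3 --
  RT 180: heading 180 -> 0
  PU: pen up
  -- iteration 3/3 --
  RT 180: heading 0 -> 180
  PU: pen up
]
FD 2: (0,0) -> (-2,0) [heading=180, move]
Final: pos=(-2,0), heading=180, 0 segment(s) drawn
Segments drawn: 0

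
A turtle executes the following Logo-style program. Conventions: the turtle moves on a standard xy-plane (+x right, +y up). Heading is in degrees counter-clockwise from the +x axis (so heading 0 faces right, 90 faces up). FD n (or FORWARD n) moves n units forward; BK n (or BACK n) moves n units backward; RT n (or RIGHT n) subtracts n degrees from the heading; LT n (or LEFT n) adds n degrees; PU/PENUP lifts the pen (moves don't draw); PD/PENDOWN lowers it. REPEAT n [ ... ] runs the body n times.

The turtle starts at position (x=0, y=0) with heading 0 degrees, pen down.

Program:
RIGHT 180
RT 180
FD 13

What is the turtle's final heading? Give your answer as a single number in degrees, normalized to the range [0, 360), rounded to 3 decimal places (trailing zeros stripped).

Answer: 0

Derivation:
Executing turtle program step by step:
Start: pos=(0,0), heading=0, pen down
RT 180: heading 0 -> 180
RT 180: heading 180 -> 0
FD 13: (0,0) -> (13,0) [heading=0, draw]
Final: pos=(13,0), heading=0, 1 segment(s) drawn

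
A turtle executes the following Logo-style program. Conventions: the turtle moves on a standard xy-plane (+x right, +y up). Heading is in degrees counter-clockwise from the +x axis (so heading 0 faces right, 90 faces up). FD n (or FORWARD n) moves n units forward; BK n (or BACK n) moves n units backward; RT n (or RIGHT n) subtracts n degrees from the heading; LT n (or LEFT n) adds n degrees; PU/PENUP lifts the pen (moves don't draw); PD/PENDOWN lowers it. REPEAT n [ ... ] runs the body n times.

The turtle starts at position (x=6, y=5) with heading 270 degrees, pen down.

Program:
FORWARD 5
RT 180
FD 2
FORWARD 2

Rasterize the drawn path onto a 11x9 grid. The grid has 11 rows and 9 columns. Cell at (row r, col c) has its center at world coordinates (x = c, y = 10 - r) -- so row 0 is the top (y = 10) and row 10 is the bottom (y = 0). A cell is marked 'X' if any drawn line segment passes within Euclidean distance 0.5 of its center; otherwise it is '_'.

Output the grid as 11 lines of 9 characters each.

Answer: _________
_________
_________
_________
_________
______X__
______X__
______X__
______X__
______X__
______X__

Derivation:
Segment 0: (6,5) -> (6,0)
Segment 1: (6,0) -> (6,2)
Segment 2: (6,2) -> (6,4)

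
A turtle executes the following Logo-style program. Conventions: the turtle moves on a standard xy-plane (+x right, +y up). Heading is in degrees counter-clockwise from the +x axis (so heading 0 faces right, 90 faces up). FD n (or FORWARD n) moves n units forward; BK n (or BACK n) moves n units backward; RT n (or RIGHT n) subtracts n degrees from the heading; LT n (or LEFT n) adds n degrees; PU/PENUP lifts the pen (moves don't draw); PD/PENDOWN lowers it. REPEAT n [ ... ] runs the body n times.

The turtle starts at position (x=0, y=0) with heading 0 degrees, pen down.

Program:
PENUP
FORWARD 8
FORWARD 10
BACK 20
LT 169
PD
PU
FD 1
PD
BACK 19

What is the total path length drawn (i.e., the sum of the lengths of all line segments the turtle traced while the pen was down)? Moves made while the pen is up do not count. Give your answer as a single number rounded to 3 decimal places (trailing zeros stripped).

Answer: 19

Derivation:
Executing turtle program step by step:
Start: pos=(0,0), heading=0, pen down
PU: pen up
FD 8: (0,0) -> (8,0) [heading=0, move]
FD 10: (8,0) -> (18,0) [heading=0, move]
BK 20: (18,0) -> (-2,0) [heading=0, move]
LT 169: heading 0 -> 169
PD: pen down
PU: pen up
FD 1: (-2,0) -> (-2.982,0.191) [heading=169, move]
PD: pen down
BK 19: (-2.982,0.191) -> (15.669,-3.435) [heading=169, draw]
Final: pos=(15.669,-3.435), heading=169, 1 segment(s) drawn

Segment lengths:
  seg 1: (-2.982,0.191) -> (15.669,-3.435), length = 19
Total = 19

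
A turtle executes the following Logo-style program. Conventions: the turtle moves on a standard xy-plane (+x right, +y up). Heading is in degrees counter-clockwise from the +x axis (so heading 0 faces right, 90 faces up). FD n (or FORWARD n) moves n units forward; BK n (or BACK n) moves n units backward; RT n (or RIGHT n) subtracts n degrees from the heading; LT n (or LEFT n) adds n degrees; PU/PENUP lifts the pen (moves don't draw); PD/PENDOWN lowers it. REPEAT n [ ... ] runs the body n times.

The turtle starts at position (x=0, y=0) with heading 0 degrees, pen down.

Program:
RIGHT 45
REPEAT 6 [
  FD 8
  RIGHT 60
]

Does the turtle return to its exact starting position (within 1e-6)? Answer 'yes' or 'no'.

Answer: yes

Derivation:
Executing turtle program step by step:
Start: pos=(0,0), heading=0, pen down
RT 45: heading 0 -> 315
REPEAT 6 [
  -- iteration 1/6 --
  FD 8: (0,0) -> (5.657,-5.657) [heading=315, draw]
  RT 60: heading 315 -> 255
  -- iteration 2/6 --
  FD 8: (5.657,-5.657) -> (3.586,-13.384) [heading=255, draw]
  RT 60: heading 255 -> 195
  -- iteration 3/6 --
  FD 8: (3.586,-13.384) -> (-4.141,-15.455) [heading=195, draw]
  RT 60: heading 195 -> 135
  -- iteration 4/6 --
  FD 8: (-4.141,-15.455) -> (-9.798,-9.798) [heading=135, draw]
  RT 60: heading 135 -> 75
  -- iteration 5/6 --
  FD 8: (-9.798,-9.798) -> (-7.727,-2.071) [heading=75, draw]
  RT 60: heading 75 -> 15
  -- iteration 6/6 --
  FD 8: (-7.727,-2.071) -> (0,0) [heading=15, draw]
  RT 60: heading 15 -> 315
]
Final: pos=(0,0), heading=315, 6 segment(s) drawn

Start position: (0, 0)
Final position: (0, 0)
Distance = 0; < 1e-6 -> CLOSED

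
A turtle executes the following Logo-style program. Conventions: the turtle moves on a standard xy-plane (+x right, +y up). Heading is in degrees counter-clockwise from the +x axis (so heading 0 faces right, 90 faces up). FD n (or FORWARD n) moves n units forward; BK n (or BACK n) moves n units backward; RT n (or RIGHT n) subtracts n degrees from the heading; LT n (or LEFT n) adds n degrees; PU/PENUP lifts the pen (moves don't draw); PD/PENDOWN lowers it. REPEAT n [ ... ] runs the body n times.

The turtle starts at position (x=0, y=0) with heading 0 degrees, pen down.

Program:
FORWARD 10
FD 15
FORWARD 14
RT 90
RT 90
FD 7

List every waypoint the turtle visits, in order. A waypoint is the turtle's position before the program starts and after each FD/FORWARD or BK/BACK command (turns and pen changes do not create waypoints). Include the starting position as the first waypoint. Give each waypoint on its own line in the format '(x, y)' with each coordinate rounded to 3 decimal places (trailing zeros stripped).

Executing turtle program step by step:
Start: pos=(0,0), heading=0, pen down
FD 10: (0,0) -> (10,0) [heading=0, draw]
FD 15: (10,0) -> (25,0) [heading=0, draw]
FD 14: (25,0) -> (39,0) [heading=0, draw]
RT 90: heading 0 -> 270
RT 90: heading 270 -> 180
FD 7: (39,0) -> (32,0) [heading=180, draw]
Final: pos=(32,0), heading=180, 4 segment(s) drawn
Waypoints (5 total):
(0, 0)
(10, 0)
(25, 0)
(39, 0)
(32, 0)

Answer: (0, 0)
(10, 0)
(25, 0)
(39, 0)
(32, 0)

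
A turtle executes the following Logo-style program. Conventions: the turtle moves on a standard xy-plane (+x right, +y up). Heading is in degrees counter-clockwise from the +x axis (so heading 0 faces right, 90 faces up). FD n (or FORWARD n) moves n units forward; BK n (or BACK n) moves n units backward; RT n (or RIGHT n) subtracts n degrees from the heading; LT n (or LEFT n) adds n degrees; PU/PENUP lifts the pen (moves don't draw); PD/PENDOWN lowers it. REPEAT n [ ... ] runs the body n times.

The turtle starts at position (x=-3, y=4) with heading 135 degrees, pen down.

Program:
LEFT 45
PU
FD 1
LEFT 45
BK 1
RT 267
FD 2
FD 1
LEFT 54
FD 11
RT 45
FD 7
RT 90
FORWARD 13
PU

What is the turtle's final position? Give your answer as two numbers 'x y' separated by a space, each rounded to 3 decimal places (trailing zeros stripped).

Executing turtle program step by step:
Start: pos=(-3,4), heading=135, pen down
LT 45: heading 135 -> 180
PU: pen up
FD 1: (-3,4) -> (-4,4) [heading=180, move]
LT 45: heading 180 -> 225
BK 1: (-4,4) -> (-3.293,4.707) [heading=225, move]
RT 267: heading 225 -> 318
FD 2: (-3.293,4.707) -> (-1.807,3.369) [heading=318, move]
FD 1: (-1.807,3.369) -> (-1.063,2.7) [heading=318, move]
LT 54: heading 318 -> 12
FD 11: (-1.063,2.7) -> (9.696,4.987) [heading=12, move]
RT 45: heading 12 -> 327
FD 7: (9.696,4.987) -> (15.567,1.174) [heading=327, move]
RT 90: heading 327 -> 237
FD 13: (15.567,1.174) -> (8.487,-9.728) [heading=237, move]
PU: pen up
Final: pos=(8.487,-9.728), heading=237, 0 segment(s) drawn

Answer: 8.487 -9.728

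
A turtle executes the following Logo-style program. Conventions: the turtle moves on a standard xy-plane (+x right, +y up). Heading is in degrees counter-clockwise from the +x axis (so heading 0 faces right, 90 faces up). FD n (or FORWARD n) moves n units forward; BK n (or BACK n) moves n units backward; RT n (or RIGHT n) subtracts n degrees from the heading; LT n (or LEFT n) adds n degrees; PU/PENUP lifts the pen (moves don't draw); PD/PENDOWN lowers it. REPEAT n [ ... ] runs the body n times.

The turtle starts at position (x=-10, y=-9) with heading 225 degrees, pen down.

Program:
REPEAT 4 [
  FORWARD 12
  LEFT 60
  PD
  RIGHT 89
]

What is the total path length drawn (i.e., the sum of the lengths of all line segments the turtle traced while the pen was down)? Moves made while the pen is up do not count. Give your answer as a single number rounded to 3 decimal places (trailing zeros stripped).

Executing turtle program step by step:
Start: pos=(-10,-9), heading=225, pen down
REPEAT 4 [
  -- iteration 1/4 --
  FD 12: (-10,-9) -> (-18.485,-17.485) [heading=225, draw]
  LT 60: heading 225 -> 285
  PD: pen down
  RT 89: heading 285 -> 196
  -- iteration 2/4 --
  FD 12: (-18.485,-17.485) -> (-30.02,-20.793) [heading=196, draw]
  LT 60: heading 196 -> 256
  PD: pen down
  RT 89: heading 256 -> 167
  -- iteration 3/4 --
  FD 12: (-30.02,-20.793) -> (-41.713,-18.094) [heading=167, draw]
  LT 60: heading 167 -> 227
  PD: pen down
  RT 89: heading 227 -> 138
  -- iteration 4/4 --
  FD 12: (-41.713,-18.094) -> (-50.631,-10.064) [heading=138, draw]
  LT 60: heading 138 -> 198
  PD: pen down
  RT 89: heading 198 -> 109
]
Final: pos=(-50.631,-10.064), heading=109, 4 segment(s) drawn

Segment lengths:
  seg 1: (-10,-9) -> (-18.485,-17.485), length = 12
  seg 2: (-18.485,-17.485) -> (-30.02,-20.793), length = 12
  seg 3: (-30.02,-20.793) -> (-41.713,-18.094), length = 12
  seg 4: (-41.713,-18.094) -> (-50.631,-10.064), length = 12
Total = 48

Answer: 48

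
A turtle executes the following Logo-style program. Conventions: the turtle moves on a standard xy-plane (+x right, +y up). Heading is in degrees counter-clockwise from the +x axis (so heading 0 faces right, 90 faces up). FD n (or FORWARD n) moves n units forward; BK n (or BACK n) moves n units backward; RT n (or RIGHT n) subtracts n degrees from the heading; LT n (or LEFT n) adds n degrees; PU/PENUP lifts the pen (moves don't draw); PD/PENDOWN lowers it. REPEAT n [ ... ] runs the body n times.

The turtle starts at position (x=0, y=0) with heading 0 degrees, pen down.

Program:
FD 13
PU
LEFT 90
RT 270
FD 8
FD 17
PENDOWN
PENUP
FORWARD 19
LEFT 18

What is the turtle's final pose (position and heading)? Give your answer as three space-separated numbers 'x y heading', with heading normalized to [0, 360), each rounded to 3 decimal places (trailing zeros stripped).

Answer: -31 0 198

Derivation:
Executing turtle program step by step:
Start: pos=(0,0), heading=0, pen down
FD 13: (0,0) -> (13,0) [heading=0, draw]
PU: pen up
LT 90: heading 0 -> 90
RT 270: heading 90 -> 180
FD 8: (13,0) -> (5,0) [heading=180, move]
FD 17: (5,0) -> (-12,0) [heading=180, move]
PD: pen down
PU: pen up
FD 19: (-12,0) -> (-31,0) [heading=180, move]
LT 18: heading 180 -> 198
Final: pos=(-31,0), heading=198, 1 segment(s) drawn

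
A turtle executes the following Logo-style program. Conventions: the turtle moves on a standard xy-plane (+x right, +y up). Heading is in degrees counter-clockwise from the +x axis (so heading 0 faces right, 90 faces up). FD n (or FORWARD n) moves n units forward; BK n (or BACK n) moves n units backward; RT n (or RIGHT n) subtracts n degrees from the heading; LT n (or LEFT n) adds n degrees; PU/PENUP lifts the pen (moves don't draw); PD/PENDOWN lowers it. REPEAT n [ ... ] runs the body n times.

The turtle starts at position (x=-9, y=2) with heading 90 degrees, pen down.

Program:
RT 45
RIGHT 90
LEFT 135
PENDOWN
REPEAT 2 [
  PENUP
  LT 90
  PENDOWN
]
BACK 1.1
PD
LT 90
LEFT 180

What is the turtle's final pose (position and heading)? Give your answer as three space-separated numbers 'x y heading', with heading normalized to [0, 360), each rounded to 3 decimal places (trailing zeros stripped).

Answer: -9 3.1 180

Derivation:
Executing turtle program step by step:
Start: pos=(-9,2), heading=90, pen down
RT 45: heading 90 -> 45
RT 90: heading 45 -> 315
LT 135: heading 315 -> 90
PD: pen down
REPEAT 2 [
  -- iteration 1/2 --
  PU: pen up
  LT 90: heading 90 -> 180
  PD: pen down
  -- iteration 2/2 --
  PU: pen up
  LT 90: heading 180 -> 270
  PD: pen down
]
BK 1.1: (-9,2) -> (-9,3.1) [heading=270, draw]
PD: pen down
LT 90: heading 270 -> 0
LT 180: heading 0 -> 180
Final: pos=(-9,3.1), heading=180, 1 segment(s) drawn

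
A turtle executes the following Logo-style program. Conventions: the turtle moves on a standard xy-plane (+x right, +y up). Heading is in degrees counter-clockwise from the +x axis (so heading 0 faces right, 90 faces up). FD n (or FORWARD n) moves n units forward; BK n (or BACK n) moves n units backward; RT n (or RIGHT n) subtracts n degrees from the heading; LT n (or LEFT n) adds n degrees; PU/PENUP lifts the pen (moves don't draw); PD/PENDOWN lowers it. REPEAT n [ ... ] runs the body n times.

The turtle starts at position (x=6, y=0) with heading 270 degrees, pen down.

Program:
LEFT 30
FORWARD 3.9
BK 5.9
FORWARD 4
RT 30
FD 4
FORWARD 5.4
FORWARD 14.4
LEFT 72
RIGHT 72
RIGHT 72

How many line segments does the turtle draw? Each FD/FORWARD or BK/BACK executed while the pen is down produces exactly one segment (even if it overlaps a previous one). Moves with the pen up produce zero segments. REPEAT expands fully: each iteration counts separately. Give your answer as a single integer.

Executing turtle program step by step:
Start: pos=(6,0), heading=270, pen down
LT 30: heading 270 -> 300
FD 3.9: (6,0) -> (7.95,-3.377) [heading=300, draw]
BK 5.9: (7.95,-3.377) -> (5,1.732) [heading=300, draw]
FD 4: (5,1.732) -> (7,-1.732) [heading=300, draw]
RT 30: heading 300 -> 270
FD 4: (7,-1.732) -> (7,-5.732) [heading=270, draw]
FD 5.4: (7,-5.732) -> (7,-11.132) [heading=270, draw]
FD 14.4: (7,-11.132) -> (7,-25.532) [heading=270, draw]
LT 72: heading 270 -> 342
RT 72: heading 342 -> 270
RT 72: heading 270 -> 198
Final: pos=(7,-25.532), heading=198, 6 segment(s) drawn
Segments drawn: 6

Answer: 6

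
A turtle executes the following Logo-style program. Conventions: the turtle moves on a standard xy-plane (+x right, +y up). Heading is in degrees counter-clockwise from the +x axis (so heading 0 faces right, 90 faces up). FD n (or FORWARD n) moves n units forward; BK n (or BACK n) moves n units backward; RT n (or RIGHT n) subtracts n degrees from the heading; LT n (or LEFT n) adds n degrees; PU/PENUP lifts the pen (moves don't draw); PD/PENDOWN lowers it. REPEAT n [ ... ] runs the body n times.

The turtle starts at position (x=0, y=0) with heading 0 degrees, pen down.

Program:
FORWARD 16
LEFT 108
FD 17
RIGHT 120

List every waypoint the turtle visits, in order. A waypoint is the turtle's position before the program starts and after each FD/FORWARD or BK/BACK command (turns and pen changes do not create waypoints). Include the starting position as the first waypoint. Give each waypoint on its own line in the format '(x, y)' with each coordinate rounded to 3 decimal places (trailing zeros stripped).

Executing turtle program step by step:
Start: pos=(0,0), heading=0, pen down
FD 16: (0,0) -> (16,0) [heading=0, draw]
LT 108: heading 0 -> 108
FD 17: (16,0) -> (10.747,16.168) [heading=108, draw]
RT 120: heading 108 -> 348
Final: pos=(10.747,16.168), heading=348, 2 segment(s) drawn
Waypoints (3 total):
(0, 0)
(16, 0)
(10.747, 16.168)

Answer: (0, 0)
(16, 0)
(10.747, 16.168)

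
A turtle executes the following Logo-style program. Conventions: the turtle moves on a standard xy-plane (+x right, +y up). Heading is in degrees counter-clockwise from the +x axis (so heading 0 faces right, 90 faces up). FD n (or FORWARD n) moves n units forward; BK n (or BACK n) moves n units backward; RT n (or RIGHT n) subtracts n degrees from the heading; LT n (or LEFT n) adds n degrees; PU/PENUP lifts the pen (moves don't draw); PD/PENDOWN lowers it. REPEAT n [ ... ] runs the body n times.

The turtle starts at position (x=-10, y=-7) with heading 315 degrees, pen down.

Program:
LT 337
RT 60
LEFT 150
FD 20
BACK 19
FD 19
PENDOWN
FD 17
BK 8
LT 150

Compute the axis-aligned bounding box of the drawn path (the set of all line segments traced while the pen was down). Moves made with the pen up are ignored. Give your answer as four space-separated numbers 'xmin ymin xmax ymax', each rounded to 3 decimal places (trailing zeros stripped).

Executing turtle program step by step:
Start: pos=(-10,-7), heading=315, pen down
LT 337: heading 315 -> 292
RT 60: heading 292 -> 232
LT 150: heading 232 -> 22
FD 20: (-10,-7) -> (8.544,0.492) [heading=22, draw]
BK 19: (8.544,0.492) -> (-9.073,-6.625) [heading=22, draw]
FD 19: (-9.073,-6.625) -> (8.544,0.492) [heading=22, draw]
PD: pen down
FD 17: (8.544,0.492) -> (24.306,6.86) [heading=22, draw]
BK 8: (24.306,6.86) -> (16.888,3.864) [heading=22, draw]
LT 150: heading 22 -> 172
Final: pos=(16.888,3.864), heading=172, 5 segment(s) drawn

Segment endpoints: x in {-10, -9.073, 8.544, 16.888, 24.306}, y in {-7, -6.625, 0.492, 3.864, 6.86}
xmin=-10, ymin=-7, xmax=24.306, ymax=6.86

Answer: -10 -7 24.306 6.86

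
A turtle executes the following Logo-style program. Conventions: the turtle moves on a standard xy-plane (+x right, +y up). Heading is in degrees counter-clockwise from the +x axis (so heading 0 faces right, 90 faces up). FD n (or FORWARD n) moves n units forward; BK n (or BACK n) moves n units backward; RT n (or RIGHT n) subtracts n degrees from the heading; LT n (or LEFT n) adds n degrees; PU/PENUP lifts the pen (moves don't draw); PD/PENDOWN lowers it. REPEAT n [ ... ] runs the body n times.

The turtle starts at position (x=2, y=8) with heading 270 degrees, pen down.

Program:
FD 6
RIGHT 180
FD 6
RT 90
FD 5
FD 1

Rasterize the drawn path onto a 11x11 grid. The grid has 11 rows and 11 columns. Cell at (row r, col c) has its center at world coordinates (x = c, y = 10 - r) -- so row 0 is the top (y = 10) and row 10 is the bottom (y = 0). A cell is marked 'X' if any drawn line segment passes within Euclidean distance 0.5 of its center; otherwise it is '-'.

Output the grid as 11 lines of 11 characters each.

Answer: -----------
-----------
--XXXXXXX--
--X--------
--X--------
--X--------
--X--------
--X--------
--X--------
-----------
-----------

Derivation:
Segment 0: (2,8) -> (2,2)
Segment 1: (2,2) -> (2,8)
Segment 2: (2,8) -> (7,8)
Segment 3: (7,8) -> (8,8)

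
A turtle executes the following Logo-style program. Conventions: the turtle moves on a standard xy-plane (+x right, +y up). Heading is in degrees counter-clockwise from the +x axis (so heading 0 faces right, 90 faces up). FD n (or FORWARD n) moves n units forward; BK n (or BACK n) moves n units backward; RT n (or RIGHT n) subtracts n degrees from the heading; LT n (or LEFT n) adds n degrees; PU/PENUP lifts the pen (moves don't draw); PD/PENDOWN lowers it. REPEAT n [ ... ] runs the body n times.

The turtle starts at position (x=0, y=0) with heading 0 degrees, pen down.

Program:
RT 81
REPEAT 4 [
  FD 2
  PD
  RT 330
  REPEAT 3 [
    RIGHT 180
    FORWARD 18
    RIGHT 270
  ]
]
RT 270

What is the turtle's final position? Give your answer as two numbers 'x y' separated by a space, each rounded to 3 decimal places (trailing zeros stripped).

Answer: 14.301 9.352

Derivation:
Executing turtle program step by step:
Start: pos=(0,0), heading=0, pen down
RT 81: heading 0 -> 279
REPEAT 4 [
  -- iteration 1/4 --
  FD 2: (0,0) -> (0.313,-1.975) [heading=279, draw]
  PD: pen down
  RT 330: heading 279 -> 309
  REPEAT 3 [
    -- iteration 1/3 --
    RT 180: heading 309 -> 129
    FD 18: (0.313,-1.975) -> (-11.015,12.013) [heading=129, draw]
    RT 270: heading 129 -> 219
    -- iteration 2/3 --
    RT 180: heading 219 -> 39
    FD 18: (-11.015,12.013) -> (2.974,23.341) [heading=39, draw]
    RT 270: heading 39 -> 129
    -- iteration 3/3 --
    RT 180: heading 129 -> 309
    FD 18: (2.974,23.341) -> (14.301,9.352) [heading=309, draw]
    RT 270: heading 309 -> 39
  ]
  -- iteration 2/4 --
  FD 2: (14.301,9.352) -> (15.856,10.611) [heading=39, draw]
  PD: pen down
  RT 330: heading 39 -> 69
  REPEAT 3 [
    -- iteration 1/3 --
    RT 180: heading 69 -> 249
    FD 18: (15.856,10.611) -> (9.405,-6.193) [heading=249, draw]
    RT 270: heading 249 -> 339
    -- iteration 2/3 --
    RT 180: heading 339 -> 159
    FD 18: (9.405,-6.193) -> (-7.399,0.257) [heading=159, draw]
    RT 270: heading 159 -> 249
    -- iteration 3/3 --
    RT 180: heading 249 -> 69
    FD 18: (-7.399,0.257) -> (-0.949,17.062) [heading=69, draw]
    RT 270: heading 69 -> 159
  ]
  -- iteration 3/4 --
  FD 2: (-0.949,17.062) -> (-2.816,17.778) [heading=159, draw]
  PD: pen down
  RT 330: heading 159 -> 189
  REPEAT 3 [
    -- iteration 1/3 --
    RT 180: heading 189 -> 9
    FD 18: (-2.816,17.778) -> (14.963,20.594) [heading=9, draw]
    RT 270: heading 9 -> 99
    -- iteration 2/3 --
    RT 180: heading 99 -> 279
    FD 18: (14.963,20.594) -> (17.778,2.816) [heading=279, draw]
    RT 270: heading 279 -> 9
    -- iteration 3/3 --
    RT 180: heading 9 -> 189
    FD 18: (17.778,2.816) -> (0,0) [heading=189, draw]
    RT 270: heading 189 -> 279
  ]
  -- iteration 4/4 --
  FD 2: (0,0) -> (0.313,-1.975) [heading=279, draw]
  PD: pen down
  RT 330: heading 279 -> 309
  REPEAT 3 [
    -- iteration 1/3 --
    RT 180: heading 309 -> 129
    FD 18: (0.313,-1.975) -> (-11.015,12.013) [heading=129, draw]
    RT 270: heading 129 -> 219
    -- iteration 2/3 --
    RT 180: heading 219 -> 39
    FD 18: (-11.015,12.013) -> (2.974,23.341) [heading=39, draw]
    RT 270: heading 39 -> 129
    -- iteration 3/3 --
    RT 180: heading 129 -> 309
    FD 18: (2.974,23.341) -> (14.301,9.352) [heading=309, draw]
    RT 270: heading 309 -> 39
  ]
]
RT 270: heading 39 -> 129
Final: pos=(14.301,9.352), heading=129, 16 segment(s) drawn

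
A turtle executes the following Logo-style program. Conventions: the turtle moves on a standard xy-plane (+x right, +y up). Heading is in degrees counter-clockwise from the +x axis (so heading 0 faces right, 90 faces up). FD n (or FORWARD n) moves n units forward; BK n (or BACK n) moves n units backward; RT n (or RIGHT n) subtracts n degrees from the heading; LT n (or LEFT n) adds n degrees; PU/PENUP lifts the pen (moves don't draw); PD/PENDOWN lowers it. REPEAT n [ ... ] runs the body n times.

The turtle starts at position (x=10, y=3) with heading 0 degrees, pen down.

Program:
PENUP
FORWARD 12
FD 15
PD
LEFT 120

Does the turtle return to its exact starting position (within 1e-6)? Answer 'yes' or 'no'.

Answer: no

Derivation:
Executing turtle program step by step:
Start: pos=(10,3), heading=0, pen down
PU: pen up
FD 12: (10,3) -> (22,3) [heading=0, move]
FD 15: (22,3) -> (37,3) [heading=0, move]
PD: pen down
LT 120: heading 0 -> 120
Final: pos=(37,3), heading=120, 0 segment(s) drawn

Start position: (10, 3)
Final position: (37, 3)
Distance = 27; >= 1e-6 -> NOT closed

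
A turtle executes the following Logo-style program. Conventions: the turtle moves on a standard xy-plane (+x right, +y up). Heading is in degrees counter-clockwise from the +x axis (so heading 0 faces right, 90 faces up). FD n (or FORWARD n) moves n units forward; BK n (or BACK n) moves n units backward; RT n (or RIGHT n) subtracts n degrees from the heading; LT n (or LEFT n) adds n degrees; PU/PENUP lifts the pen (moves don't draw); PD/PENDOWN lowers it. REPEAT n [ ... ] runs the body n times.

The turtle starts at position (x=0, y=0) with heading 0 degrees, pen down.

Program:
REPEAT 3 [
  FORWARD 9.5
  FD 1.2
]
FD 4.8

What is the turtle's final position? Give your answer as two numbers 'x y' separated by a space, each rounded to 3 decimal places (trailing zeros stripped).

Answer: 36.9 0

Derivation:
Executing turtle program step by step:
Start: pos=(0,0), heading=0, pen down
REPEAT 3 [
  -- iteration 1/3 --
  FD 9.5: (0,0) -> (9.5,0) [heading=0, draw]
  FD 1.2: (9.5,0) -> (10.7,0) [heading=0, draw]
  -- iteration 2/3 --
  FD 9.5: (10.7,0) -> (20.2,0) [heading=0, draw]
  FD 1.2: (20.2,0) -> (21.4,0) [heading=0, draw]
  -- iteration 3/3 --
  FD 9.5: (21.4,0) -> (30.9,0) [heading=0, draw]
  FD 1.2: (30.9,0) -> (32.1,0) [heading=0, draw]
]
FD 4.8: (32.1,0) -> (36.9,0) [heading=0, draw]
Final: pos=(36.9,0), heading=0, 7 segment(s) drawn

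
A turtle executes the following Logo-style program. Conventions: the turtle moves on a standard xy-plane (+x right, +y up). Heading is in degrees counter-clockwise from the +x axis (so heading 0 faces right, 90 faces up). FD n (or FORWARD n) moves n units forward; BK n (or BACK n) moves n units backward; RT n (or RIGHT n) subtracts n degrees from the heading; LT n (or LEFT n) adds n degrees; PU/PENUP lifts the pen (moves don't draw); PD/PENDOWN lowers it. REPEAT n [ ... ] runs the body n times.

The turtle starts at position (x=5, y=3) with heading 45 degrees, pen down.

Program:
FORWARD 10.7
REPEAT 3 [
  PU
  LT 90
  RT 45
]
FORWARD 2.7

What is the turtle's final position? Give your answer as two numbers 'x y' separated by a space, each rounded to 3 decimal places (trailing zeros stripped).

Answer: 9.866 10.566

Derivation:
Executing turtle program step by step:
Start: pos=(5,3), heading=45, pen down
FD 10.7: (5,3) -> (12.566,10.566) [heading=45, draw]
REPEAT 3 [
  -- iteration 1/3 --
  PU: pen up
  LT 90: heading 45 -> 135
  RT 45: heading 135 -> 90
  -- iteration 2/3 --
  PU: pen up
  LT 90: heading 90 -> 180
  RT 45: heading 180 -> 135
  -- iteration 3/3 --
  PU: pen up
  LT 90: heading 135 -> 225
  RT 45: heading 225 -> 180
]
FD 2.7: (12.566,10.566) -> (9.866,10.566) [heading=180, move]
Final: pos=(9.866,10.566), heading=180, 1 segment(s) drawn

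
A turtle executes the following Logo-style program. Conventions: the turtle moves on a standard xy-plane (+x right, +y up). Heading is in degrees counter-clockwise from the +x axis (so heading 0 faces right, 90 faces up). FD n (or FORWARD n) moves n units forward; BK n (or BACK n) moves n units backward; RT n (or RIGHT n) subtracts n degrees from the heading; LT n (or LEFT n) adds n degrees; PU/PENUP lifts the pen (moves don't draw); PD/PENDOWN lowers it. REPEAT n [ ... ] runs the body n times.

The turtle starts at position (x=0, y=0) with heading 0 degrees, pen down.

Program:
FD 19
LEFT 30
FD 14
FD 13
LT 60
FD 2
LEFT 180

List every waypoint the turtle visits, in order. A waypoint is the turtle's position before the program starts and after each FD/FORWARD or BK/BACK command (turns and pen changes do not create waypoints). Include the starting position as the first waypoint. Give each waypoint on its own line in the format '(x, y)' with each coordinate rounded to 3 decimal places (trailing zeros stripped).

Executing turtle program step by step:
Start: pos=(0,0), heading=0, pen down
FD 19: (0,0) -> (19,0) [heading=0, draw]
LT 30: heading 0 -> 30
FD 14: (19,0) -> (31.124,7) [heading=30, draw]
FD 13: (31.124,7) -> (42.383,13.5) [heading=30, draw]
LT 60: heading 30 -> 90
FD 2: (42.383,13.5) -> (42.383,15.5) [heading=90, draw]
LT 180: heading 90 -> 270
Final: pos=(42.383,15.5), heading=270, 4 segment(s) drawn
Waypoints (5 total):
(0, 0)
(19, 0)
(31.124, 7)
(42.383, 13.5)
(42.383, 15.5)

Answer: (0, 0)
(19, 0)
(31.124, 7)
(42.383, 13.5)
(42.383, 15.5)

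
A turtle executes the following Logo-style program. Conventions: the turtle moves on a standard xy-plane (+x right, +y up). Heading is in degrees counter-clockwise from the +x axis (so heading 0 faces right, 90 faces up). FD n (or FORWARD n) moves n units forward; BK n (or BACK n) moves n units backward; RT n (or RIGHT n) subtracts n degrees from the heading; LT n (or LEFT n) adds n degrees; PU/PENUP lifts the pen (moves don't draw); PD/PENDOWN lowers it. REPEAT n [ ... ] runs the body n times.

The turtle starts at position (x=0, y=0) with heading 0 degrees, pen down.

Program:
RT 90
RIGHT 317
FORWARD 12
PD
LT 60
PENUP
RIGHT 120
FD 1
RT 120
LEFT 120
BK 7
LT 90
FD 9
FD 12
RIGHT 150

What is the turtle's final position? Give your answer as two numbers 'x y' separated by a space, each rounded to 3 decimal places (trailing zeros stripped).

Answer: 30.021 -9.178

Derivation:
Executing turtle program step by step:
Start: pos=(0,0), heading=0, pen down
RT 90: heading 0 -> 270
RT 317: heading 270 -> 313
FD 12: (0,0) -> (8.184,-8.776) [heading=313, draw]
PD: pen down
LT 60: heading 313 -> 13
PU: pen up
RT 120: heading 13 -> 253
FD 1: (8.184,-8.776) -> (7.892,-9.733) [heading=253, move]
RT 120: heading 253 -> 133
LT 120: heading 133 -> 253
BK 7: (7.892,-9.733) -> (9.938,-3.038) [heading=253, move]
LT 90: heading 253 -> 343
FD 9: (9.938,-3.038) -> (18.545,-5.67) [heading=343, move]
FD 12: (18.545,-5.67) -> (30.021,-9.178) [heading=343, move]
RT 150: heading 343 -> 193
Final: pos=(30.021,-9.178), heading=193, 1 segment(s) drawn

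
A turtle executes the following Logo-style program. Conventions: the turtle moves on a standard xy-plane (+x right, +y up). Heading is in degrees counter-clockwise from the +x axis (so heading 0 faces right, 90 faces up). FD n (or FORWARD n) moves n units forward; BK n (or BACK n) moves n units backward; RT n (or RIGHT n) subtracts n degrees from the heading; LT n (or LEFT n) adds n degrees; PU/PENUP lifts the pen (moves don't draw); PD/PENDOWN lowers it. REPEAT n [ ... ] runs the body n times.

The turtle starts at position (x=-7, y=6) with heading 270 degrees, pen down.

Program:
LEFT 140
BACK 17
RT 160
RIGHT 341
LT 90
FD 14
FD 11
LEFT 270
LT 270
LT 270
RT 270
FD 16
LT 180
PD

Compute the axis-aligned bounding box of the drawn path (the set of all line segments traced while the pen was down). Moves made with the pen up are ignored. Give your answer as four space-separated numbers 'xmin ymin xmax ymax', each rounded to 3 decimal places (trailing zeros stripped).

Answer: -17.927 -7.459 7.069 6

Derivation:
Executing turtle program step by step:
Start: pos=(-7,6), heading=270, pen down
LT 140: heading 270 -> 50
BK 17: (-7,6) -> (-17.927,-7.023) [heading=50, draw]
RT 160: heading 50 -> 250
RT 341: heading 250 -> 269
LT 90: heading 269 -> 359
FD 14: (-17.927,-7.023) -> (-3.93,-7.267) [heading=359, draw]
FD 11: (-3.93,-7.267) -> (7.069,-7.459) [heading=359, draw]
LT 270: heading 359 -> 269
LT 270: heading 269 -> 179
LT 270: heading 179 -> 89
RT 270: heading 89 -> 179
FD 16: (7.069,-7.459) -> (-8.929,-7.18) [heading=179, draw]
LT 180: heading 179 -> 359
PD: pen down
Final: pos=(-8.929,-7.18), heading=359, 4 segment(s) drawn

Segment endpoints: x in {-17.927, -8.929, -7, -3.93, 7.069}, y in {-7.459, -7.267, -7.18, -7.023, 6}
xmin=-17.927, ymin=-7.459, xmax=7.069, ymax=6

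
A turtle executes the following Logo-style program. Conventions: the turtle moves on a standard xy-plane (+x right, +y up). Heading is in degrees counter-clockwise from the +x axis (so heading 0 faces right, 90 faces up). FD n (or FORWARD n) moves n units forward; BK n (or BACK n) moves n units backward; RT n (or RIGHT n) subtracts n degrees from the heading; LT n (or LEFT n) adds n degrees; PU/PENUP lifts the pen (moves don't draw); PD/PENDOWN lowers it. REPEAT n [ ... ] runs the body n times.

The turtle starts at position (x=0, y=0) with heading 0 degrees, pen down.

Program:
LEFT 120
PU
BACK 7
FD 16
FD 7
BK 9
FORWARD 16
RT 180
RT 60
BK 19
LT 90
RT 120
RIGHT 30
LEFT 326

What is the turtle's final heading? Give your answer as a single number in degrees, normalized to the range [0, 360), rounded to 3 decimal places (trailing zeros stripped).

Executing turtle program step by step:
Start: pos=(0,0), heading=0, pen down
LT 120: heading 0 -> 120
PU: pen up
BK 7: (0,0) -> (3.5,-6.062) [heading=120, move]
FD 16: (3.5,-6.062) -> (-4.5,7.794) [heading=120, move]
FD 7: (-4.5,7.794) -> (-8,13.856) [heading=120, move]
BK 9: (-8,13.856) -> (-3.5,6.062) [heading=120, move]
FD 16: (-3.5,6.062) -> (-11.5,19.919) [heading=120, move]
RT 180: heading 120 -> 300
RT 60: heading 300 -> 240
BK 19: (-11.5,19.919) -> (-2,36.373) [heading=240, move]
LT 90: heading 240 -> 330
RT 120: heading 330 -> 210
RT 30: heading 210 -> 180
LT 326: heading 180 -> 146
Final: pos=(-2,36.373), heading=146, 0 segment(s) drawn

Answer: 146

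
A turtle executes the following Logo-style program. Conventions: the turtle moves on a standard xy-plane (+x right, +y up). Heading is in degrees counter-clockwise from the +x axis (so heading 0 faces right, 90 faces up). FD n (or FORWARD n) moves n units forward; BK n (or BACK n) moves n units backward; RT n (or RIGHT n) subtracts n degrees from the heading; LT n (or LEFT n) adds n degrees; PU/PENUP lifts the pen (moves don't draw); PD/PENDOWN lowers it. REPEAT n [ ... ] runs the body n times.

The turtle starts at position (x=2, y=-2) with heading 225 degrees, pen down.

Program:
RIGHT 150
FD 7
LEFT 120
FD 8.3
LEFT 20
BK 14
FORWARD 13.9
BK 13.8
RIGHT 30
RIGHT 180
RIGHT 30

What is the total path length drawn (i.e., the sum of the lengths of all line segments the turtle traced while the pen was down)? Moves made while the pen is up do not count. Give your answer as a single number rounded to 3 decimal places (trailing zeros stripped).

Executing turtle program step by step:
Start: pos=(2,-2), heading=225, pen down
RT 150: heading 225 -> 75
FD 7: (2,-2) -> (3.812,4.761) [heading=75, draw]
LT 120: heading 75 -> 195
FD 8.3: (3.812,4.761) -> (-4.205,2.613) [heading=195, draw]
LT 20: heading 195 -> 215
BK 14: (-4.205,2.613) -> (7.263,10.643) [heading=215, draw]
FD 13.9: (7.263,10.643) -> (-4.124,2.671) [heading=215, draw]
BK 13.8: (-4.124,2.671) -> (7.181,10.586) [heading=215, draw]
RT 30: heading 215 -> 185
RT 180: heading 185 -> 5
RT 30: heading 5 -> 335
Final: pos=(7.181,10.586), heading=335, 5 segment(s) drawn

Segment lengths:
  seg 1: (2,-2) -> (3.812,4.761), length = 7
  seg 2: (3.812,4.761) -> (-4.205,2.613), length = 8.3
  seg 3: (-4.205,2.613) -> (7.263,10.643), length = 14
  seg 4: (7.263,10.643) -> (-4.124,2.671), length = 13.9
  seg 5: (-4.124,2.671) -> (7.181,10.586), length = 13.8
Total = 57

Answer: 57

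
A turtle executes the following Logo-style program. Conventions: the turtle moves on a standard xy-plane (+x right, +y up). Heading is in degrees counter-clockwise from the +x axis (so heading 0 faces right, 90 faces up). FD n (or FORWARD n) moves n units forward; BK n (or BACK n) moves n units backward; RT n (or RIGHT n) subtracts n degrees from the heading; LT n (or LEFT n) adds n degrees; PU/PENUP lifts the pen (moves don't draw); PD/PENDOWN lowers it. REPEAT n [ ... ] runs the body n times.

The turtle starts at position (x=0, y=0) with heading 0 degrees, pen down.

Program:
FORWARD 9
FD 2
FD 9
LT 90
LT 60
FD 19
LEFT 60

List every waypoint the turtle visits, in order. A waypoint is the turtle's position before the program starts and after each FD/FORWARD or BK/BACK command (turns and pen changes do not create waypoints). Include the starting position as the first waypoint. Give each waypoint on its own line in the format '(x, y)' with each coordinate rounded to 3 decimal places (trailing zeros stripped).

Executing turtle program step by step:
Start: pos=(0,0), heading=0, pen down
FD 9: (0,0) -> (9,0) [heading=0, draw]
FD 2: (9,0) -> (11,0) [heading=0, draw]
FD 9: (11,0) -> (20,0) [heading=0, draw]
LT 90: heading 0 -> 90
LT 60: heading 90 -> 150
FD 19: (20,0) -> (3.546,9.5) [heading=150, draw]
LT 60: heading 150 -> 210
Final: pos=(3.546,9.5), heading=210, 4 segment(s) drawn
Waypoints (5 total):
(0, 0)
(9, 0)
(11, 0)
(20, 0)
(3.546, 9.5)

Answer: (0, 0)
(9, 0)
(11, 0)
(20, 0)
(3.546, 9.5)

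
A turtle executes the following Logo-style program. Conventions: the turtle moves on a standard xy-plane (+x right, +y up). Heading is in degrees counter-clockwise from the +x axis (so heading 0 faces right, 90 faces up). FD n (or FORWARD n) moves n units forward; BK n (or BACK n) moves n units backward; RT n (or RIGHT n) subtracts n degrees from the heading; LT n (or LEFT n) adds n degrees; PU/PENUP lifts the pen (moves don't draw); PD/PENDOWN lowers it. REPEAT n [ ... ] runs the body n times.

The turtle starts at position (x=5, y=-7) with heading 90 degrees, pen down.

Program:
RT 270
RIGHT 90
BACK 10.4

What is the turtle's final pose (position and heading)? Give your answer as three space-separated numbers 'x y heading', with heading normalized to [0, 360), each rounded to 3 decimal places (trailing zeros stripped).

Answer: 5 -17.4 90

Derivation:
Executing turtle program step by step:
Start: pos=(5,-7), heading=90, pen down
RT 270: heading 90 -> 180
RT 90: heading 180 -> 90
BK 10.4: (5,-7) -> (5,-17.4) [heading=90, draw]
Final: pos=(5,-17.4), heading=90, 1 segment(s) drawn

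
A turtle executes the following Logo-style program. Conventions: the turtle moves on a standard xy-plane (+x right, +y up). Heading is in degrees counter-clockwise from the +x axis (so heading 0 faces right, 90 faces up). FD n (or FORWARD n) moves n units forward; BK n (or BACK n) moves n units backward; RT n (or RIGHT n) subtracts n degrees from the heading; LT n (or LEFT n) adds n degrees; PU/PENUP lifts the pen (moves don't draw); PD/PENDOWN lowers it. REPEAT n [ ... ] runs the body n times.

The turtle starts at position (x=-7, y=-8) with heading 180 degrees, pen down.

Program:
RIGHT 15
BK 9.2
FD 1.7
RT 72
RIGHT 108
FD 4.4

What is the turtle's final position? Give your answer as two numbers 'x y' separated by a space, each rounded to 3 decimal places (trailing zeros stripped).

Executing turtle program step by step:
Start: pos=(-7,-8), heading=180, pen down
RT 15: heading 180 -> 165
BK 9.2: (-7,-8) -> (1.887,-10.381) [heading=165, draw]
FD 1.7: (1.887,-10.381) -> (0.244,-9.941) [heading=165, draw]
RT 72: heading 165 -> 93
RT 108: heading 93 -> 345
FD 4.4: (0.244,-9.941) -> (4.495,-11.08) [heading=345, draw]
Final: pos=(4.495,-11.08), heading=345, 3 segment(s) drawn

Answer: 4.495 -11.08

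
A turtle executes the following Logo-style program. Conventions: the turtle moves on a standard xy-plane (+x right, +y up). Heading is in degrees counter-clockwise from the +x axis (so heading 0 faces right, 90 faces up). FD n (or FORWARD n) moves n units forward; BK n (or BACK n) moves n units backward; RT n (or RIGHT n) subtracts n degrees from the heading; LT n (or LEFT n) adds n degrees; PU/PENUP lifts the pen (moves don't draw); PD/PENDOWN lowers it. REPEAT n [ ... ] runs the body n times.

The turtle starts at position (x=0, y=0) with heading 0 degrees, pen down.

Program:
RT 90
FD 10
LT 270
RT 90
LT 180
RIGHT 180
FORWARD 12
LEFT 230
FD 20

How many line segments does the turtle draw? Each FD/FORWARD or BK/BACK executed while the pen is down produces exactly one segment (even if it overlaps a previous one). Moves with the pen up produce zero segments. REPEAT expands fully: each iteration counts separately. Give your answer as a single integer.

Executing turtle program step by step:
Start: pos=(0,0), heading=0, pen down
RT 90: heading 0 -> 270
FD 10: (0,0) -> (0,-10) [heading=270, draw]
LT 270: heading 270 -> 180
RT 90: heading 180 -> 90
LT 180: heading 90 -> 270
RT 180: heading 270 -> 90
FD 12: (0,-10) -> (0,2) [heading=90, draw]
LT 230: heading 90 -> 320
FD 20: (0,2) -> (15.321,-10.856) [heading=320, draw]
Final: pos=(15.321,-10.856), heading=320, 3 segment(s) drawn
Segments drawn: 3

Answer: 3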